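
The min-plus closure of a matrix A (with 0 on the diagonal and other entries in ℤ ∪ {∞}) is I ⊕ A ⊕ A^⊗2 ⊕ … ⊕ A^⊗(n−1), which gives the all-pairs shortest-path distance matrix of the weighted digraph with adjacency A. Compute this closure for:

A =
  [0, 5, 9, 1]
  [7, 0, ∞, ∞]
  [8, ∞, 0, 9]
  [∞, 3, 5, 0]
Closure =
  [0, 4, 6, 1]
  [7, 0, 13, 8]
  [8, 12, 0, 9]
  [10, 3, 5, 0]

This is the Floyd-Warshall all-pairs shortest-path computation. For each intermediate vertex k = 0, 1, …, 3, update dist[i][j] ← min(dist[i][j], dist[i][k] + dist[k][j]). The final matrix gives, for each (i, j), the minimum total weight of any directed path from i to j (possibly empty when i = j).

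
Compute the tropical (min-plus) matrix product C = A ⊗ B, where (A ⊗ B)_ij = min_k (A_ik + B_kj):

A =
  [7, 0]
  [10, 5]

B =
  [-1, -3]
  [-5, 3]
A ⊗ B =
  [-5, 3]
  [0, 7]

Apply the min-plus product entry-by-entry:
  C[0][0] = min over k of (A[0][0] + B[0][0] = 7 + -1 = 6, A[0][1] + B[1][0] = 0 + -5 = -5) = -5 (attained at k = 1)
  C[0][1] = min over k of (A[0][0] + B[0][1] = 7 + -3 = 4, A[0][1] + B[1][1] = 0 + 3 = 3) = 3 (attained at k = 1)
  C[1][0] = min over k of (A[1][0] + B[0][0] = 10 + -1 = 9, A[1][1] + B[1][0] = 5 + -5 = 0) = 0 (attained at k = 1)
  C[1][1] = min over k of (A[1][0] + B[0][1] = 10 + -3 = 7, A[1][1] + B[1][1] = 5 + 3 = 8) = 7 (attained at k = 0)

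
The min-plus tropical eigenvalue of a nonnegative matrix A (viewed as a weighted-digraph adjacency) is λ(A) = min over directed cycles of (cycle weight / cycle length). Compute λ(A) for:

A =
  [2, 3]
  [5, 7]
λ(A) = 2

Enumerate directed cycles and compute their means (weight / length). Sample:
  cycle 0 → 0: weight = 2, length = 1, mean = 2/1 ≈ 2.000
  cycle 1 → 1: weight = 7, length = 1, mean = 7/1 ≈ 7.000
  cycle 0 → 1 → 0: weight = 8, length = 2, mean = 8/2 ≈ 4.000
  cycle 1 → 0 → 1: weight = 8, length = 2, mean = 8/2 ≈ 4.000
Minimum mean = 2.000, attained e.g. along the cycle 0 → 0 with weight 2 and length 1. So λ(A) = 2/1 = 2.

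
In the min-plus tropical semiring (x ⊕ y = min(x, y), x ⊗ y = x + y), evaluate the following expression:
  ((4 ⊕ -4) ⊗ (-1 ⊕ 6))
((4 ⊕ -4) ⊗ (-1 ⊕ 6)) = -5

Expand innermost to outermost. Recall ⊕ takes the minimum of its arguments and ⊗ takes their sum. Working out the expression ((4 ⊕ -4) ⊗ (-1 ⊕ 6)) gives -5.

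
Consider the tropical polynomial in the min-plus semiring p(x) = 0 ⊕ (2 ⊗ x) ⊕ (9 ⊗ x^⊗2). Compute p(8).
p(8) = 0

A tropical monomial a ⊗ x^⊗i evaluates to a + i · x. Evaluating each term at x = 8:
  Term 0 contributes 0 + 0 · 8 = 0
  Term 1 contributes 2 + 1 · 8 = 10
  Term 2 contributes 9 + 2 · 8 = 25
p(8) = ⊕ of these = min[0, 10, 25] = 0.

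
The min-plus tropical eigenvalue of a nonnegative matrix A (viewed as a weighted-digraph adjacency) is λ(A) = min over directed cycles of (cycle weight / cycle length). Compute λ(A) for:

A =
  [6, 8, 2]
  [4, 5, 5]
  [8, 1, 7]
λ(A) = 7/3

Enumerate directed cycles and compute their means (weight / length). Sample:
  cycle 0 → 0: weight = 6, length = 1, mean = 6/1 ≈ 6.000
  cycle 1 → 1: weight = 5, length = 1, mean = 5/1 ≈ 5.000
  cycle 2 → 2: weight = 7, length = 1, mean = 7/1 ≈ 7.000
  cycle 0 → 1 → 0: weight = 12, length = 2, mean = 12/2 ≈ 6.000
  cycle 0 → 2 → 0: weight = 10, length = 2, mean = 10/2 ≈ 5.000
  cycle 1 → 0 → 1: weight = 12, length = 2, mean = 12/2 ≈ 6.000
Minimum mean = 2.333, attained e.g. along the cycle 0 → 2 → 1 → 0 with weight 7 and length 3. So λ(A) = 7/3 = 7/3.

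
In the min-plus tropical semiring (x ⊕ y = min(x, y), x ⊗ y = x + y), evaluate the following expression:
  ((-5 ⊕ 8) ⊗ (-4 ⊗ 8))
((-5 ⊕ 8) ⊗ (-4 ⊗ 8)) = -1

Expand innermost to outermost. Recall ⊕ takes the minimum of its arguments and ⊗ takes their sum. Working out the expression ((-5 ⊕ 8) ⊗ (-4 ⊗ 8)) gives -1.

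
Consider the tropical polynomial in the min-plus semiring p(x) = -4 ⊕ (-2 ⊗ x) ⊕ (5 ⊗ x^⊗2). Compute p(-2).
p(-2) = -4

A tropical monomial a ⊗ x^⊗i evaluates to a + i · x. Evaluating each term at x = -2:
  Term 0 contributes -4 + 0 · -2 = -4
  Term 1 contributes -2 + 1 · -2 = -4
  Term 2 contributes 5 + 2 · -2 = 1
p(-2) = ⊕ of these = min[-4, -4, 1] = -4.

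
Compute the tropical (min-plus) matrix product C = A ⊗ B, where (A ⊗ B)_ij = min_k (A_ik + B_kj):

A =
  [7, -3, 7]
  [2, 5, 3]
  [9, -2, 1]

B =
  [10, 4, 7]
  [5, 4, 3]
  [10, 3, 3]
A ⊗ B =
  [2, 1, 0]
  [10, 6, 6]
  [3, 2, 1]

Apply the min-plus product entry-by-entry:
  C[0][0] = min over k of (A[0][0] + B[0][0] = 7 + 10 = 17, A[0][1] + B[1][0] = -3 + 5 = 2, A[0][2] + B[2][0] = 7 + 10 = 17) = 2 (attained at k = 1)
  C[0][1] = min over k of (A[0][0] + B[0][1] = 7 + 4 = 11, A[0][1] + B[1][1] = -3 + 4 = 1, A[0][2] + B[2][1] = 7 + 3 = 10) = 1 (attained at k = 1)
  C[0][2] = min over k of (A[0][0] + B[0][2] = 7 + 7 = 14, A[0][1] + B[1][2] = -3 + 3 = 0, A[0][2] + B[2][2] = 7 + 3 = 10) = 0 (attained at k = 1)
  C[1][0] = min over k of (A[1][0] + B[0][0] = 2 + 10 = 12, A[1][1] + B[1][0] = 5 + 5 = 10, A[1][2] + B[2][0] = 3 + 10 = 13) = 10 (attained at k = 1)
  C[1][1] = min over k of (A[1][0] + B[0][1] = 2 + 4 = 6, A[1][1] + B[1][1] = 5 + 4 = 9, A[1][2] + B[2][1] = 3 + 3 = 6) = 6 (attained at k = 0)
  C[1][2] = min over k of (A[1][0] + B[0][2] = 2 + 7 = 9, A[1][1] + B[1][2] = 5 + 3 = 8, A[1][2] + B[2][2] = 3 + 3 = 6) = 6 (attained at k = 2)
  C[2][0] = min over k of (A[2][0] + B[0][0] = 9 + 10 = 19, A[2][1] + B[1][0] = -2 + 5 = 3, A[2][2] + B[2][0] = 1 + 10 = 11) = 3 (attained at k = 1)
  C[2][1] = min over k of (A[2][0] + B[0][1] = 9 + 4 = 13, A[2][1] + B[1][1] = -2 + 4 = 2, A[2][2] + B[2][1] = 1 + 3 = 4) = 2 (attained at k = 1)
  C[2][2] = min over k of (A[2][0] + B[0][2] = 9 + 7 = 16, A[2][1] + B[1][2] = -2 + 3 = 1, A[2][2] + B[2][2] = 1 + 3 = 4) = 1 (attained at k = 1)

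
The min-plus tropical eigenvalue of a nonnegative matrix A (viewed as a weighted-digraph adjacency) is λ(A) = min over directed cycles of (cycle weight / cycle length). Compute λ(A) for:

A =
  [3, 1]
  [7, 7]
λ(A) = 3

Enumerate directed cycles and compute their means (weight / length). Sample:
  cycle 0 → 0: weight = 3, length = 1, mean = 3/1 ≈ 3.000
  cycle 1 → 1: weight = 7, length = 1, mean = 7/1 ≈ 7.000
  cycle 0 → 1 → 0: weight = 8, length = 2, mean = 8/2 ≈ 4.000
  cycle 1 → 0 → 1: weight = 8, length = 2, mean = 8/2 ≈ 4.000
Minimum mean = 3.000, attained e.g. along the cycle 0 → 0 with weight 3 and length 1. So λ(A) = 3/1 = 3.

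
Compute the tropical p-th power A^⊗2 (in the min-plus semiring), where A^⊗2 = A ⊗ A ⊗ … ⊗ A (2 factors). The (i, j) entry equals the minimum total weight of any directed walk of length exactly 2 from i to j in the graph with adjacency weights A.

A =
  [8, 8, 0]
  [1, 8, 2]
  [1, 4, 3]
A^⊗2 =
  [1, 4, 3]
  [3, 6, 1]
  [4, 7, 1]

Each entry (A^⊗2)_ij equals the minimum over all length-2 walks i = v_0 → v_1 → … → v_2 = j of Σ_t A[v_t][v_{t+1}]. For example, for (i, j) = (0, 2) we minimise over 3 possible intermediate vertex sequences; the minimum is 3, attained along the walk 0 → 2 → 2.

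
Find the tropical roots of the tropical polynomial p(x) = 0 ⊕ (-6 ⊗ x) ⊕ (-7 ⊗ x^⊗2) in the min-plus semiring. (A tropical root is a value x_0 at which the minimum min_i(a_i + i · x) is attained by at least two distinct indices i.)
Roots: {1, 6}

Each tropical root is a break point of the lower envelope of the lines y = a_i + i · x (there are 3 lines, with slopes 0, 1, ..., 2). Only the lines that attain the minimum somewhere contribute to roots; other lines are dominated. Here the surviving (envelope) indices are i = 2, i = 1, i = 0.
Intersections between consecutive envelope lines give the roots: for adjacent envelope indices i < j the intersection is x = (a_i − a_j) / (j − i). Reading off the sorted break points: {1, 6}.
Verification: at each break x_0, at least two indices attain the minimum of min_i(a_i + i · x_0).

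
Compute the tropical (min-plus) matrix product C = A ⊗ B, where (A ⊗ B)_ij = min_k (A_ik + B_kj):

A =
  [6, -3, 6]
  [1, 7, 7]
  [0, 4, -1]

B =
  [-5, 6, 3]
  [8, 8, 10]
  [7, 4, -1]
A ⊗ B =
  [1, 5, 5]
  [-4, 7, 4]
  [-5, 3, -2]

Apply the min-plus product entry-by-entry:
  C[0][0] = min over k of (A[0][0] + B[0][0] = 6 + -5 = 1, A[0][1] + B[1][0] = -3 + 8 = 5, A[0][2] + B[2][0] = 6 + 7 = 13) = 1 (attained at k = 0)
  C[0][1] = min over k of (A[0][0] + B[0][1] = 6 + 6 = 12, A[0][1] + B[1][1] = -3 + 8 = 5, A[0][2] + B[2][1] = 6 + 4 = 10) = 5 (attained at k = 1)
  C[0][2] = min over k of (A[0][0] + B[0][2] = 6 + 3 = 9, A[0][1] + B[1][2] = -3 + 10 = 7, A[0][2] + B[2][2] = 6 + -1 = 5) = 5 (attained at k = 2)
  C[1][0] = min over k of (A[1][0] + B[0][0] = 1 + -5 = -4, A[1][1] + B[1][0] = 7 + 8 = 15, A[1][2] + B[2][0] = 7 + 7 = 14) = -4 (attained at k = 0)
  C[1][1] = min over k of (A[1][0] + B[0][1] = 1 + 6 = 7, A[1][1] + B[1][1] = 7 + 8 = 15, A[1][2] + B[2][1] = 7 + 4 = 11) = 7 (attained at k = 0)
  C[1][2] = min over k of (A[1][0] + B[0][2] = 1 + 3 = 4, A[1][1] + B[1][2] = 7 + 10 = 17, A[1][2] + B[2][2] = 7 + -1 = 6) = 4 (attained at k = 0)
  C[2][0] = min over k of (A[2][0] + B[0][0] = 0 + -5 = -5, A[2][1] + B[1][0] = 4 + 8 = 12, A[2][2] + B[2][0] = -1 + 7 = 6) = -5 (attained at k = 0)
  C[2][1] = min over k of (A[2][0] + B[0][1] = 0 + 6 = 6, A[2][1] + B[1][1] = 4 + 8 = 12, A[2][2] + B[2][1] = -1 + 4 = 3) = 3 (attained at k = 2)
  C[2][2] = min over k of (A[2][0] + B[0][2] = 0 + 3 = 3, A[2][1] + B[1][2] = 4 + 10 = 14, A[2][2] + B[2][2] = -1 + -1 = -2) = -2 (attained at k = 2)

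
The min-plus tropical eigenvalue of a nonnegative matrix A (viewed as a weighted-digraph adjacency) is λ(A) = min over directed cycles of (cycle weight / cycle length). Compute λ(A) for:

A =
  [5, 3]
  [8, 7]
λ(A) = 5

Enumerate directed cycles and compute their means (weight / length). Sample:
  cycle 0 → 0: weight = 5, length = 1, mean = 5/1 ≈ 5.000
  cycle 1 → 1: weight = 7, length = 1, mean = 7/1 ≈ 7.000
  cycle 0 → 1 → 0: weight = 11, length = 2, mean = 11/2 ≈ 5.500
  cycle 1 → 0 → 1: weight = 11, length = 2, mean = 11/2 ≈ 5.500
Minimum mean = 5.000, attained e.g. along the cycle 0 → 0 with weight 5 and length 1. So λ(A) = 5/1 = 5.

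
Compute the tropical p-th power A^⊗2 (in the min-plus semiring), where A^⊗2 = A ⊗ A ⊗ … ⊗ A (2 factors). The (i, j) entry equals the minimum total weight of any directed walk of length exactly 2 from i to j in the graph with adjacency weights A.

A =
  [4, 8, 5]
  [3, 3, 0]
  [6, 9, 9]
A^⊗2 =
  [8, 11, 8]
  [6, 6, 3]
  [10, 12, 9]

Each entry (A^⊗2)_ij equals the minimum over all length-2 walks i = v_0 → v_1 → … → v_2 = j of Σ_t A[v_t][v_{t+1}]. For example, for (i, j) = (0, 2) we minimise over 3 possible intermediate vertex sequences; the minimum is 8, attained along the walk 0 → 1 → 2.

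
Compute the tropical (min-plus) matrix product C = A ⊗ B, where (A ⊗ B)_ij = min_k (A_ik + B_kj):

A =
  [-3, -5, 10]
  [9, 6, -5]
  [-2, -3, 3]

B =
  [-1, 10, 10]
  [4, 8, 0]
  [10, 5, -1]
A ⊗ B =
  [-4, 3, -5]
  [5, 0, -6]
  [-3, 5, -3]

Apply the min-plus product entry-by-entry:
  C[0][0] = min over k of (A[0][0] + B[0][0] = -3 + -1 = -4, A[0][1] + B[1][0] = -5 + 4 = -1, A[0][2] + B[2][0] = 10 + 10 = 20) = -4 (attained at k = 0)
  C[0][1] = min over k of (A[0][0] + B[0][1] = -3 + 10 = 7, A[0][1] + B[1][1] = -5 + 8 = 3, A[0][2] + B[2][1] = 10 + 5 = 15) = 3 (attained at k = 1)
  C[0][2] = min over k of (A[0][0] + B[0][2] = -3 + 10 = 7, A[0][1] + B[1][2] = -5 + 0 = -5, A[0][2] + B[2][2] = 10 + -1 = 9) = -5 (attained at k = 1)
  C[1][0] = min over k of (A[1][0] + B[0][0] = 9 + -1 = 8, A[1][1] + B[1][0] = 6 + 4 = 10, A[1][2] + B[2][0] = -5 + 10 = 5) = 5 (attained at k = 2)
  C[1][1] = min over k of (A[1][0] + B[0][1] = 9 + 10 = 19, A[1][1] + B[1][1] = 6 + 8 = 14, A[1][2] + B[2][1] = -5 + 5 = 0) = 0 (attained at k = 2)
  C[1][2] = min over k of (A[1][0] + B[0][2] = 9 + 10 = 19, A[1][1] + B[1][2] = 6 + 0 = 6, A[1][2] + B[2][2] = -5 + -1 = -6) = -6 (attained at k = 2)
  C[2][0] = min over k of (A[2][0] + B[0][0] = -2 + -1 = -3, A[2][1] + B[1][0] = -3 + 4 = 1, A[2][2] + B[2][0] = 3 + 10 = 13) = -3 (attained at k = 0)
  C[2][1] = min over k of (A[2][0] + B[0][1] = -2 + 10 = 8, A[2][1] + B[1][1] = -3 + 8 = 5, A[2][2] + B[2][1] = 3 + 5 = 8) = 5 (attained at k = 1)
  C[2][2] = min over k of (A[2][0] + B[0][2] = -2 + 10 = 8, A[2][1] + B[1][2] = -3 + 0 = -3, A[2][2] + B[2][2] = 3 + -1 = 2) = -3 (attained at k = 1)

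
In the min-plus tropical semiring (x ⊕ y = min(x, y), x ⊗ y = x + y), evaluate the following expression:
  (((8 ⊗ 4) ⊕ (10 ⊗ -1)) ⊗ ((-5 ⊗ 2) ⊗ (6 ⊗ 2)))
(((8 ⊗ 4) ⊕ (10 ⊗ -1)) ⊗ ((-5 ⊗ 2) ⊗ (6 ⊗ 2))) = 14

Expand innermost to outermost. Recall ⊕ takes the minimum of its arguments and ⊗ takes their sum. Working out the expression (((8 ⊗ 4) ⊕ (10 ⊗ -1)) ⊗ ((-5 ⊗ 2) ⊗ (6 ⊗ 2))) gives 14.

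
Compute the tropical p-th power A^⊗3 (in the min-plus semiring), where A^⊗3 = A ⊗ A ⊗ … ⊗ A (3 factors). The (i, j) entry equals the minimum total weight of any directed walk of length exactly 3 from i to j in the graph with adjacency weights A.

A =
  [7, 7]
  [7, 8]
A^⊗3 =
  [21, 21]
  [21, 21]

Each entry (A^⊗3)_ij equals the minimum over all length-3 walks i = v_0 → v_1 → … → v_3 = j of Σ_t A[v_t][v_{t+1}]. For example, for (i, j) = (0, 1) we minimise over 4 possible intermediate vertex sequences; the minimum is 21, attained along the walk 0 → 0 → 0 → 1.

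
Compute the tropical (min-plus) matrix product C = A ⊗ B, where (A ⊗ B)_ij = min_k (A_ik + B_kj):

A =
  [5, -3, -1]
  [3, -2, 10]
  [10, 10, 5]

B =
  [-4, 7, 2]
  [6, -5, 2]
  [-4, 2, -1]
A ⊗ B =
  [-5, -8, -2]
  [-1, -7, 0]
  [1, 5, 4]

Apply the min-plus product entry-by-entry:
  C[0][0] = min over k of (A[0][0] + B[0][0] = 5 + -4 = 1, A[0][1] + B[1][0] = -3 + 6 = 3, A[0][2] + B[2][0] = -1 + -4 = -5) = -5 (attained at k = 2)
  C[0][1] = min over k of (A[0][0] + B[0][1] = 5 + 7 = 12, A[0][1] + B[1][1] = -3 + -5 = -8, A[0][2] + B[2][1] = -1 + 2 = 1) = -8 (attained at k = 1)
  C[0][2] = min over k of (A[0][0] + B[0][2] = 5 + 2 = 7, A[0][1] + B[1][2] = -3 + 2 = -1, A[0][2] + B[2][2] = -1 + -1 = -2) = -2 (attained at k = 2)
  C[1][0] = min over k of (A[1][0] + B[0][0] = 3 + -4 = -1, A[1][1] + B[1][0] = -2 + 6 = 4, A[1][2] + B[2][0] = 10 + -4 = 6) = -1 (attained at k = 0)
  C[1][1] = min over k of (A[1][0] + B[0][1] = 3 + 7 = 10, A[1][1] + B[1][1] = -2 + -5 = -7, A[1][2] + B[2][1] = 10 + 2 = 12) = -7 (attained at k = 1)
  C[1][2] = min over k of (A[1][0] + B[0][2] = 3 + 2 = 5, A[1][1] + B[1][2] = -2 + 2 = 0, A[1][2] + B[2][2] = 10 + -1 = 9) = 0 (attained at k = 1)
  C[2][0] = min over k of (A[2][0] + B[0][0] = 10 + -4 = 6, A[2][1] + B[1][0] = 10 + 6 = 16, A[2][2] + B[2][0] = 5 + -4 = 1) = 1 (attained at k = 2)
  C[2][1] = min over k of (A[2][0] + B[0][1] = 10 + 7 = 17, A[2][1] + B[1][1] = 10 + -5 = 5, A[2][2] + B[2][1] = 5 + 2 = 7) = 5 (attained at k = 1)
  C[2][2] = min over k of (A[2][0] + B[0][2] = 10 + 2 = 12, A[2][1] + B[1][2] = 10 + 2 = 12, A[2][2] + B[2][2] = 5 + -1 = 4) = 4 (attained at k = 2)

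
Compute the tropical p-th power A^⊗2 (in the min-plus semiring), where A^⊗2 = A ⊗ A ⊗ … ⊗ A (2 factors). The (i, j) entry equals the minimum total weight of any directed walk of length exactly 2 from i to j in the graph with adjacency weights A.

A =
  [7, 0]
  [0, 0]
A^⊗2 =
  [0, 0]
  [0, 0]

Each entry (A^⊗2)_ij equals the minimum over all length-2 walks i = v_0 → v_1 → … → v_2 = j of Σ_t A[v_t][v_{t+1}]. For example, for (i, j) = (0, 1) we minimise over 2 possible intermediate vertex sequences; the minimum is 0, attained along the walk 0 → 1 → 1.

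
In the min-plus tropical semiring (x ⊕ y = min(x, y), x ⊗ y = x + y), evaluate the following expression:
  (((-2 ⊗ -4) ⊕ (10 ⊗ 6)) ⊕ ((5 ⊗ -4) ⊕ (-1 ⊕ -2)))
(((-2 ⊗ -4) ⊕ (10 ⊗ 6)) ⊕ ((5 ⊗ -4) ⊕ (-1 ⊕ -2))) = -6

Expand innermost to outermost. Recall ⊕ takes the minimum of its arguments and ⊗ takes their sum. Working out the expression (((-2 ⊗ -4) ⊕ (10 ⊗ 6)) ⊕ ((5 ⊗ -4) ⊕ (-1 ⊕ -2))) gives -6.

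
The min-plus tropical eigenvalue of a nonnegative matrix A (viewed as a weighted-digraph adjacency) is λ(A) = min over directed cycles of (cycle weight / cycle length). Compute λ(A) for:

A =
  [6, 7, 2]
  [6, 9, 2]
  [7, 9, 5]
λ(A) = 9/2

Enumerate directed cycles and compute their means (weight / length). Sample:
  cycle 0 → 0: weight = 6, length = 1, mean = 6/1 ≈ 6.000
  cycle 1 → 1: weight = 9, length = 1, mean = 9/1 ≈ 9.000
  cycle 2 → 2: weight = 5, length = 1, mean = 5/1 ≈ 5.000
  cycle 0 → 1 → 0: weight = 13, length = 2, mean = 13/2 ≈ 6.500
  cycle 0 → 2 → 0: weight = 9, length = 2, mean = 9/2 ≈ 4.500
  cycle 1 → 0 → 1: weight = 13, length = 2, mean = 13/2 ≈ 6.500
Minimum mean = 4.500, attained e.g. along the cycle 0 → 2 → 0 with weight 9 and length 2. So λ(A) = 9/2 = 9/2.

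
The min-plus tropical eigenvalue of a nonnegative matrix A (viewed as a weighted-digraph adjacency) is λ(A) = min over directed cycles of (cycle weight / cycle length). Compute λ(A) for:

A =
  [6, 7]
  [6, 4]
λ(A) = 4

Enumerate directed cycles and compute their means (weight / length). Sample:
  cycle 0 → 0: weight = 6, length = 1, mean = 6/1 ≈ 6.000
  cycle 1 → 1: weight = 4, length = 1, mean = 4/1 ≈ 4.000
  cycle 0 → 1 → 0: weight = 13, length = 2, mean = 13/2 ≈ 6.500
  cycle 1 → 0 → 1: weight = 13, length = 2, mean = 13/2 ≈ 6.500
Minimum mean = 4.000, attained e.g. along the cycle 1 → 1 with weight 4 and length 1. So λ(A) = 4/1 = 4.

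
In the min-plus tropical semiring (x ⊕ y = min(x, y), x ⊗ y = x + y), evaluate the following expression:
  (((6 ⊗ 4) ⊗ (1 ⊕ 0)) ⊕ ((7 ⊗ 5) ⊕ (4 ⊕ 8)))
(((6 ⊗ 4) ⊗ (1 ⊕ 0)) ⊕ ((7 ⊗ 5) ⊕ (4 ⊕ 8))) = 4

Expand innermost to outermost. Recall ⊕ takes the minimum of its arguments and ⊗ takes their sum. Working out the expression (((6 ⊗ 4) ⊗ (1 ⊕ 0)) ⊕ ((7 ⊗ 5) ⊕ (4 ⊕ 8))) gives 4.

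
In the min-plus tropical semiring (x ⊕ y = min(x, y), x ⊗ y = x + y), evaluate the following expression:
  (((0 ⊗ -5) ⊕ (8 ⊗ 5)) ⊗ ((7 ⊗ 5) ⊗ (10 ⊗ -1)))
(((0 ⊗ -5) ⊕ (8 ⊗ 5)) ⊗ ((7 ⊗ 5) ⊗ (10 ⊗ -1))) = 16

Expand innermost to outermost. Recall ⊕ takes the minimum of its arguments and ⊗ takes their sum. Working out the expression (((0 ⊗ -5) ⊕ (8 ⊗ 5)) ⊗ ((7 ⊗ 5) ⊗ (10 ⊗ -1))) gives 16.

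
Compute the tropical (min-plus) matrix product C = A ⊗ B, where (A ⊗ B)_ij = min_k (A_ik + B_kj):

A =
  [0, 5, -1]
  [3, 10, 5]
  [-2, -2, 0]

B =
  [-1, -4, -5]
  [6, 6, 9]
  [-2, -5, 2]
A ⊗ B =
  [-3, -6, -5]
  [2, -1, -2]
  [-3, -6, -7]

Apply the min-plus product entry-by-entry:
  C[0][0] = min over k of (A[0][0] + B[0][0] = 0 + -1 = -1, A[0][1] + B[1][0] = 5 + 6 = 11, A[0][2] + B[2][0] = -1 + -2 = -3) = -3 (attained at k = 2)
  C[0][1] = min over k of (A[0][0] + B[0][1] = 0 + -4 = -4, A[0][1] + B[1][1] = 5 + 6 = 11, A[0][2] + B[2][1] = -1 + -5 = -6) = -6 (attained at k = 2)
  C[0][2] = min over k of (A[0][0] + B[0][2] = 0 + -5 = -5, A[0][1] + B[1][2] = 5 + 9 = 14, A[0][2] + B[2][2] = -1 + 2 = 1) = -5 (attained at k = 0)
  C[1][0] = min over k of (A[1][0] + B[0][0] = 3 + -1 = 2, A[1][1] + B[1][0] = 10 + 6 = 16, A[1][2] + B[2][0] = 5 + -2 = 3) = 2 (attained at k = 0)
  C[1][1] = min over k of (A[1][0] + B[0][1] = 3 + -4 = -1, A[1][1] + B[1][1] = 10 + 6 = 16, A[1][2] + B[2][1] = 5 + -5 = 0) = -1 (attained at k = 0)
  C[1][2] = min over k of (A[1][0] + B[0][2] = 3 + -5 = -2, A[1][1] + B[1][2] = 10 + 9 = 19, A[1][2] + B[2][2] = 5 + 2 = 7) = -2 (attained at k = 0)
  C[2][0] = min over k of (A[2][0] + B[0][0] = -2 + -1 = -3, A[2][1] + B[1][0] = -2 + 6 = 4, A[2][2] + B[2][0] = 0 + -2 = -2) = -3 (attained at k = 0)
  C[2][1] = min over k of (A[2][0] + B[0][1] = -2 + -4 = -6, A[2][1] + B[1][1] = -2 + 6 = 4, A[2][2] + B[2][1] = 0 + -5 = -5) = -6 (attained at k = 0)
  C[2][2] = min over k of (A[2][0] + B[0][2] = -2 + -5 = -7, A[2][1] + B[1][2] = -2 + 9 = 7, A[2][2] + B[2][2] = 0 + 2 = 2) = -7 (attained at k = 0)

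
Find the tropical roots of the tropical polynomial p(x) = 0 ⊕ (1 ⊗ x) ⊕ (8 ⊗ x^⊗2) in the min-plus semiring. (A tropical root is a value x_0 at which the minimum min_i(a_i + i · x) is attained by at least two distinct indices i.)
Roots: {-7, -1}

Each tropical root is a break point of the lower envelope of the lines y = a_i + i · x (there are 3 lines, with slopes 0, 1, ..., 2). Only the lines that attain the minimum somewhere contribute to roots; other lines are dominated. Here the surviving (envelope) indices are i = 2, i = 1, i = 0.
Intersections between consecutive envelope lines give the roots: for adjacent envelope indices i < j the intersection is x = (a_i − a_j) / (j − i). Reading off the sorted break points: {-7, -1}.
Verification: at each break x_0, at least two indices attain the minimum of min_i(a_i + i · x_0).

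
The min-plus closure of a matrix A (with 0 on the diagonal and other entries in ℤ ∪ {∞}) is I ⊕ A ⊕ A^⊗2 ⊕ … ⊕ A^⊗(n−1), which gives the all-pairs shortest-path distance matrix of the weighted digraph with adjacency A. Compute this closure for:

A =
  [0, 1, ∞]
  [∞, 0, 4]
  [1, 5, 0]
Closure =
  [0, 1, 5]
  [5, 0, 4]
  [1, 2, 0]

This is the Floyd-Warshall all-pairs shortest-path computation. For each intermediate vertex k = 0, 1, …, 2, update dist[i][j] ← min(dist[i][j], dist[i][k] + dist[k][j]). The final matrix gives, for each (i, j), the minimum total weight of any directed path from i to j (possibly empty when i = j).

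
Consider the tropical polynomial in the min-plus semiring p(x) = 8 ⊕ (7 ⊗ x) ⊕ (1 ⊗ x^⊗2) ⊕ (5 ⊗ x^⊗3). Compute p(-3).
p(-3) = -5

A tropical monomial a ⊗ x^⊗i evaluates to a + i · x. Evaluating each term at x = -3:
  Term 0 contributes 8 + 0 · -3 = 8
  Term 1 contributes 7 + 1 · -3 = 4
  Term 2 contributes 1 + 2 · -3 = -5
  Term 3 contributes 5 + 3 · -3 = -4
p(-3) = ⊕ of these = min[8, 4, -5, -4] = -5.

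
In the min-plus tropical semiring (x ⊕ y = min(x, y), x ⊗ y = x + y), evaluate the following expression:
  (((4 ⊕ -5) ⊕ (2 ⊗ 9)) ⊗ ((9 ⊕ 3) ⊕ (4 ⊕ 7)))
(((4 ⊕ -5) ⊕ (2 ⊗ 9)) ⊗ ((9 ⊕ 3) ⊕ (4 ⊕ 7))) = -2

Expand innermost to outermost. Recall ⊕ takes the minimum of its arguments and ⊗ takes their sum. Working out the expression (((4 ⊕ -5) ⊕ (2 ⊗ 9)) ⊗ ((9 ⊕ 3) ⊕ (4 ⊕ 7))) gives -2.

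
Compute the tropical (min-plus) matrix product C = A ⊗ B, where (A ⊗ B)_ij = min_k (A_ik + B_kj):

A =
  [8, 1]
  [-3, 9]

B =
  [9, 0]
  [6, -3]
A ⊗ B =
  [7, -2]
  [6, -3]

Apply the min-plus product entry-by-entry:
  C[0][0] = min over k of (A[0][0] + B[0][0] = 8 + 9 = 17, A[0][1] + B[1][0] = 1 + 6 = 7) = 7 (attained at k = 1)
  C[0][1] = min over k of (A[0][0] + B[0][1] = 8 + 0 = 8, A[0][1] + B[1][1] = 1 + -3 = -2) = -2 (attained at k = 1)
  C[1][0] = min over k of (A[1][0] + B[0][0] = -3 + 9 = 6, A[1][1] + B[1][0] = 9 + 6 = 15) = 6 (attained at k = 0)
  C[1][1] = min over k of (A[1][0] + B[0][1] = -3 + 0 = -3, A[1][1] + B[1][1] = 9 + -3 = 6) = -3 (attained at k = 0)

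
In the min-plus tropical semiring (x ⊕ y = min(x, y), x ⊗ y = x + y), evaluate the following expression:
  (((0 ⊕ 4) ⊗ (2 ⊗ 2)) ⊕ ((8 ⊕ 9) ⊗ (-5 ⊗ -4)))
(((0 ⊕ 4) ⊗ (2 ⊗ 2)) ⊕ ((8 ⊕ 9) ⊗ (-5 ⊗ -4))) = -1

Expand innermost to outermost. Recall ⊕ takes the minimum of its arguments and ⊗ takes their sum. Working out the expression (((0 ⊕ 4) ⊗ (2 ⊗ 2)) ⊕ ((8 ⊕ 9) ⊗ (-5 ⊗ -4))) gives -1.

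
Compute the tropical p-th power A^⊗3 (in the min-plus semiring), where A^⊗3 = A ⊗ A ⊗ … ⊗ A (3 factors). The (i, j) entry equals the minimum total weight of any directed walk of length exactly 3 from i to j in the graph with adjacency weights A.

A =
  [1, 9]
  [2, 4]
A^⊗3 =
  [3, 11]
  [4, 12]

Each entry (A^⊗3)_ij equals the minimum over all length-3 walks i = v_0 → v_1 → … → v_3 = j of Σ_t A[v_t][v_{t+1}]. For example, for (i, j) = (0, 1) we minimise over 4 possible intermediate vertex sequences; the minimum is 11, attained along the walk 0 → 0 → 0 → 1.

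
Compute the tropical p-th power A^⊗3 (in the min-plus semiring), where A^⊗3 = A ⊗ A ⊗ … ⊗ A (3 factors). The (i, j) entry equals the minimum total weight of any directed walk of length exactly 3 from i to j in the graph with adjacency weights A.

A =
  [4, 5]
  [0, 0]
A^⊗3 =
  [5, 5]
  [0, 0]

Each entry (A^⊗3)_ij equals the minimum over all length-3 walks i = v_0 → v_1 → … → v_3 = j of Σ_t A[v_t][v_{t+1}]. For example, for (i, j) = (0, 1) we minimise over 4 possible intermediate vertex sequences; the minimum is 5, attained along the walk 0 → 1 → 1 → 1.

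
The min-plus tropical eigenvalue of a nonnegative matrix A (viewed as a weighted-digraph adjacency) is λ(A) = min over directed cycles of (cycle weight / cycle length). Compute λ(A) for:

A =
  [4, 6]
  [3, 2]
λ(A) = 2

Enumerate directed cycles and compute their means (weight / length). Sample:
  cycle 0 → 0: weight = 4, length = 1, mean = 4/1 ≈ 4.000
  cycle 1 → 1: weight = 2, length = 1, mean = 2/1 ≈ 2.000
  cycle 0 → 1 → 0: weight = 9, length = 2, mean = 9/2 ≈ 4.500
  cycle 1 → 0 → 1: weight = 9, length = 2, mean = 9/2 ≈ 4.500
Minimum mean = 2.000, attained e.g. along the cycle 1 → 1 with weight 2 and length 1. So λ(A) = 2/1 = 2.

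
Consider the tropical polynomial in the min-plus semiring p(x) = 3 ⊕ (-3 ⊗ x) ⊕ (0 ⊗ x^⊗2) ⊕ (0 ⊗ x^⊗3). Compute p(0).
p(0) = -3

A tropical monomial a ⊗ x^⊗i evaluates to a + i · x. Evaluating each term at x = 0:
  Term 0 contributes 3 + 0 · 0 = 3
  Term 1 contributes -3 + 1 · 0 = -3
  Term 2 contributes 0 + 2 · 0 = 0
  Term 3 contributes 0 + 3 · 0 = 0
p(0) = ⊕ of these = min[3, -3, 0, 0] = -3.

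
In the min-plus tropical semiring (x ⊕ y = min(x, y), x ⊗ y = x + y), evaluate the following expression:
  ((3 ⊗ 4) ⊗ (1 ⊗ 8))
((3 ⊗ 4) ⊗ (1 ⊗ 8)) = 16

Expand innermost to outermost. Recall ⊕ takes the minimum of its arguments and ⊗ takes their sum. Working out the expression ((3 ⊗ 4) ⊗ (1 ⊗ 8)) gives 16.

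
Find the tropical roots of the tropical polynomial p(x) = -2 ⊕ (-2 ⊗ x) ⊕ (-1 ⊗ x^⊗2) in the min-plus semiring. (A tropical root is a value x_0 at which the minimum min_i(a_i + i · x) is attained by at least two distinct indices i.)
Roots: {-1, 0}

Each tropical root is a break point of the lower envelope of the lines y = a_i + i · x (there are 3 lines, with slopes 0, 1, ..., 2). Only the lines that attain the minimum somewhere contribute to roots; other lines are dominated. Here the surviving (envelope) indices are i = 2, i = 1, i = 0.
Intersections between consecutive envelope lines give the roots: for adjacent envelope indices i < j the intersection is x = (a_i − a_j) / (j − i). Reading off the sorted break points: {-1, 0}.
Verification: at each break x_0, at least two indices attain the minimum of min_i(a_i + i · x_0).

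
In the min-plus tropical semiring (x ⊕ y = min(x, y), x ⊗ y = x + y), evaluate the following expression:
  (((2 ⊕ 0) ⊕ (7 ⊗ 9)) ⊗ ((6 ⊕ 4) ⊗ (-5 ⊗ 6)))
(((2 ⊕ 0) ⊕ (7 ⊗ 9)) ⊗ ((6 ⊕ 4) ⊗ (-5 ⊗ 6))) = 5

Expand innermost to outermost. Recall ⊕ takes the minimum of its arguments and ⊗ takes their sum. Working out the expression (((2 ⊕ 0) ⊕ (7 ⊗ 9)) ⊗ ((6 ⊕ 4) ⊗ (-5 ⊗ 6))) gives 5.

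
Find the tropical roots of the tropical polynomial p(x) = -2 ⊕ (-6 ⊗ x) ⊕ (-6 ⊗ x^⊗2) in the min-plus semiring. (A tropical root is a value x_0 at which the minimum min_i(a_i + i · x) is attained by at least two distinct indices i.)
Roots: {0, 4}

Each tropical root is a break point of the lower envelope of the lines y = a_i + i · x (there are 3 lines, with slopes 0, 1, ..., 2). Only the lines that attain the minimum somewhere contribute to roots; other lines are dominated. Here the surviving (envelope) indices are i = 2, i = 1, i = 0.
Intersections between consecutive envelope lines give the roots: for adjacent envelope indices i < j the intersection is x = (a_i − a_j) / (j − i). Reading off the sorted break points: {0, 4}.
Verification: at each break x_0, at least two indices attain the minimum of min_i(a_i + i · x_0).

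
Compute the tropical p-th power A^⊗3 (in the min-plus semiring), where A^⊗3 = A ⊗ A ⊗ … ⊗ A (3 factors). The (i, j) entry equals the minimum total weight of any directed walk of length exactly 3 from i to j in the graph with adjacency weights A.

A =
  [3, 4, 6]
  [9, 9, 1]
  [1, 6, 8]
A^⊗3 =
  [6, 10, 8]
  [5, 6, 8]
  [7, 8, 6]

Each entry (A^⊗3)_ij equals the minimum over all length-3 walks i = v_0 → v_1 → … → v_3 = j of Σ_t A[v_t][v_{t+1}]. For example, for (i, j) = (0, 2) we minimise over 9 possible intermediate vertex sequences; the minimum is 8, attained along the walk 0 → 0 → 1 → 2.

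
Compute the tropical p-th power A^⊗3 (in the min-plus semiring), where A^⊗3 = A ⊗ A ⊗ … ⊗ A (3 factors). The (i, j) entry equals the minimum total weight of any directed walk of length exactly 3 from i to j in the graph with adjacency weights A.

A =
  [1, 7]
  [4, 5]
A^⊗3 =
  [3, 9]
  [6, 12]

Each entry (A^⊗3)_ij equals the minimum over all length-3 walks i = v_0 → v_1 → … → v_3 = j of Σ_t A[v_t][v_{t+1}]. For example, for (i, j) = (0, 1) we minimise over 4 possible intermediate vertex sequences; the minimum is 9, attained along the walk 0 → 0 → 0 → 1.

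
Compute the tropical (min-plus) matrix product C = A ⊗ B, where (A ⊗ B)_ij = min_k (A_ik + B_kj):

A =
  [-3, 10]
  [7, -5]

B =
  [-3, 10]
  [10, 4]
A ⊗ B =
  [-6, 7]
  [4, -1]

Apply the min-plus product entry-by-entry:
  C[0][0] = min over k of (A[0][0] + B[0][0] = -3 + -3 = -6, A[0][1] + B[1][0] = 10 + 10 = 20) = -6 (attained at k = 0)
  C[0][1] = min over k of (A[0][0] + B[0][1] = -3 + 10 = 7, A[0][1] + B[1][1] = 10 + 4 = 14) = 7 (attained at k = 0)
  C[1][0] = min over k of (A[1][0] + B[0][0] = 7 + -3 = 4, A[1][1] + B[1][0] = -5 + 10 = 5) = 4 (attained at k = 0)
  C[1][1] = min over k of (A[1][0] + B[0][1] = 7 + 10 = 17, A[1][1] + B[1][1] = -5 + 4 = -1) = -1 (attained at k = 1)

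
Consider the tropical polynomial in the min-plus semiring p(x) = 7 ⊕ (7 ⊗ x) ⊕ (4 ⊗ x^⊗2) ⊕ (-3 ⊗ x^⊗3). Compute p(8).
p(8) = 7

A tropical monomial a ⊗ x^⊗i evaluates to a + i · x. Evaluating each term at x = 8:
  Term 0 contributes 7 + 0 · 8 = 7
  Term 1 contributes 7 + 1 · 8 = 15
  Term 2 contributes 4 + 2 · 8 = 20
  Term 3 contributes -3 + 3 · 8 = 21
p(8) = ⊕ of these = min[7, 15, 20, 21] = 7.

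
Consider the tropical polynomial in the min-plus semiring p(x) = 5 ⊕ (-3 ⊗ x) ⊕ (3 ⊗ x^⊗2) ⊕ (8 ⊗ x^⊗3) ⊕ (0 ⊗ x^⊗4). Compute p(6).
p(6) = 3

A tropical monomial a ⊗ x^⊗i evaluates to a + i · x. Evaluating each term at x = 6:
  Term 0 contributes 5 + 0 · 6 = 5
  Term 1 contributes -3 + 1 · 6 = 3
  Term 2 contributes 3 + 2 · 6 = 15
  Term 3 contributes 8 + 3 · 6 = 26
  Term 4 contributes 0 + 4 · 6 = 24
p(6) = ⊕ of these = min[5, 3, 15, 26, 24] = 3.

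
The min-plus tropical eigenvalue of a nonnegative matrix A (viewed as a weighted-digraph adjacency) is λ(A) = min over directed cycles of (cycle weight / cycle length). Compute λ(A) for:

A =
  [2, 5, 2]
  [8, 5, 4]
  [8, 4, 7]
λ(A) = 2

Enumerate directed cycles and compute their means (weight / length). Sample:
  cycle 0 → 0: weight = 2, length = 1, mean = 2/1 ≈ 2.000
  cycle 1 → 1: weight = 5, length = 1, mean = 5/1 ≈ 5.000
  cycle 2 → 2: weight = 7, length = 1, mean = 7/1 ≈ 7.000
  cycle 0 → 1 → 0: weight = 13, length = 2, mean = 13/2 ≈ 6.500
  cycle 0 → 2 → 0: weight = 10, length = 2, mean = 10/2 ≈ 5.000
  cycle 1 → 0 → 1: weight = 13, length = 2, mean = 13/2 ≈ 6.500
Minimum mean = 2.000, attained e.g. along the cycle 0 → 0 with weight 2 and length 1. So λ(A) = 2/1 = 2.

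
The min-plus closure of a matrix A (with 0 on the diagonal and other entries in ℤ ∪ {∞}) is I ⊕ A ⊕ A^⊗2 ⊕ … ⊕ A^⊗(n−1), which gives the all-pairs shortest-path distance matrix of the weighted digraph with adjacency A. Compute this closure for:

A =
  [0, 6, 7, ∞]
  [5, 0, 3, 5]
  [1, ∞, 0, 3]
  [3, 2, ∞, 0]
Closure =
  [0, 6, 7, 10]
  [4, 0, 3, 5]
  [1, 5, 0, 3]
  [3, 2, 5, 0]

This is the Floyd-Warshall all-pairs shortest-path computation. For each intermediate vertex k = 0, 1, …, 3, update dist[i][j] ← min(dist[i][j], dist[i][k] + dist[k][j]). The final matrix gives, for each (i, j), the minimum total weight of any directed path from i to j (possibly empty when i = j).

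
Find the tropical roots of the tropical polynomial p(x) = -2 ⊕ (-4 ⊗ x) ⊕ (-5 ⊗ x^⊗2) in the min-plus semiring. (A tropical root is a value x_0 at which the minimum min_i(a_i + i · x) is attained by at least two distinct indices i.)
Roots: {1, 2}

Each tropical root is a break point of the lower envelope of the lines y = a_i + i · x (there are 3 lines, with slopes 0, 1, ..., 2). Only the lines that attain the minimum somewhere contribute to roots; other lines are dominated. Here the surviving (envelope) indices are i = 2, i = 1, i = 0.
Intersections between consecutive envelope lines give the roots: for adjacent envelope indices i < j the intersection is x = (a_i − a_j) / (j − i). Reading off the sorted break points: {1, 2}.
Verification: at each break x_0, at least two indices attain the minimum of min_i(a_i + i · x_0).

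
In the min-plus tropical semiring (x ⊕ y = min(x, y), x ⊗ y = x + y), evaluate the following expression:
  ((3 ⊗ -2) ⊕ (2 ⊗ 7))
((3 ⊗ -2) ⊕ (2 ⊗ 7)) = 1

Expand innermost to outermost. Recall ⊕ takes the minimum of its arguments and ⊗ takes their sum. Working out the expression ((3 ⊗ -2) ⊕ (2 ⊗ 7)) gives 1.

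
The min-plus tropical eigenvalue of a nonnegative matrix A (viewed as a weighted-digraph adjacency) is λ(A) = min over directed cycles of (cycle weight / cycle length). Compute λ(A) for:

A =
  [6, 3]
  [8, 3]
λ(A) = 3

Enumerate directed cycles and compute their means (weight / length). Sample:
  cycle 0 → 0: weight = 6, length = 1, mean = 6/1 ≈ 6.000
  cycle 1 → 1: weight = 3, length = 1, mean = 3/1 ≈ 3.000
  cycle 0 → 1 → 0: weight = 11, length = 2, mean = 11/2 ≈ 5.500
  cycle 1 → 0 → 1: weight = 11, length = 2, mean = 11/2 ≈ 5.500
Minimum mean = 3.000, attained e.g. along the cycle 1 → 1 with weight 3 and length 1. So λ(A) = 3/1 = 3.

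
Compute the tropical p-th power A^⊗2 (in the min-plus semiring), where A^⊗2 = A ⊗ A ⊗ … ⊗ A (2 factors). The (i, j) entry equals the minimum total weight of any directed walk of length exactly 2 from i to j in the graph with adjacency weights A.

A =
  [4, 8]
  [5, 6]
A^⊗2 =
  [8, 12]
  [9, 12]

Each entry (A^⊗2)_ij equals the minimum over all length-2 walks i = v_0 → v_1 → … → v_2 = j of Σ_t A[v_t][v_{t+1}]. For example, for (i, j) = (0, 1) we minimise over 2 possible intermediate vertex sequences; the minimum is 12, attained along the walk 0 → 0 → 1.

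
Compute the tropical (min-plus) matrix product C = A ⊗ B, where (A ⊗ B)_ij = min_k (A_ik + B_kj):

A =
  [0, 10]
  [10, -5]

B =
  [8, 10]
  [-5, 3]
A ⊗ B =
  [5, 10]
  [-10, -2]

Apply the min-plus product entry-by-entry:
  C[0][0] = min over k of (A[0][0] + B[0][0] = 0 + 8 = 8, A[0][1] + B[1][0] = 10 + -5 = 5) = 5 (attained at k = 1)
  C[0][1] = min over k of (A[0][0] + B[0][1] = 0 + 10 = 10, A[0][1] + B[1][1] = 10 + 3 = 13) = 10 (attained at k = 0)
  C[1][0] = min over k of (A[1][0] + B[0][0] = 10 + 8 = 18, A[1][1] + B[1][0] = -5 + -5 = -10) = -10 (attained at k = 1)
  C[1][1] = min over k of (A[1][0] + B[0][1] = 10 + 10 = 20, A[1][1] + B[1][1] = -5 + 3 = -2) = -2 (attained at k = 1)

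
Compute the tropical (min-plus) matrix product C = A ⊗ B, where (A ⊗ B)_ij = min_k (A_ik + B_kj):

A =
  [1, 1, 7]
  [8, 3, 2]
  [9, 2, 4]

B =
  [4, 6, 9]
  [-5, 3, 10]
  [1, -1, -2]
A ⊗ B =
  [-4, 4, 5]
  [-2, 1, 0]
  [-3, 3, 2]

Apply the min-plus product entry-by-entry:
  C[0][0] = min over k of (A[0][0] + B[0][0] = 1 + 4 = 5, A[0][1] + B[1][0] = 1 + -5 = -4, A[0][2] + B[2][0] = 7 + 1 = 8) = -4 (attained at k = 1)
  C[0][1] = min over k of (A[0][0] + B[0][1] = 1 + 6 = 7, A[0][1] + B[1][1] = 1 + 3 = 4, A[0][2] + B[2][1] = 7 + -1 = 6) = 4 (attained at k = 1)
  C[0][2] = min over k of (A[0][0] + B[0][2] = 1 + 9 = 10, A[0][1] + B[1][2] = 1 + 10 = 11, A[0][2] + B[2][2] = 7 + -2 = 5) = 5 (attained at k = 2)
  C[1][0] = min over k of (A[1][0] + B[0][0] = 8 + 4 = 12, A[1][1] + B[1][0] = 3 + -5 = -2, A[1][2] + B[2][0] = 2 + 1 = 3) = -2 (attained at k = 1)
  C[1][1] = min over k of (A[1][0] + B[0][1] = 8 + 6 = 14, A[1][1] + B[1][1] = 3 + 3 = 6, A[1][2] + B[2][1] = 2 + -1 = 1) = 1 (attained at k = 2)
  C[1][2] = min over k of (A[1][0] + B[0][2] = 8 + 9 = 17, A[1][1] + B[1][2] = 3 + 10 = 13, A[1][2] + B[2][2] = 2 + -2 = 0) = 0 (attained at k = 2)
  C[2][0] = min over k of (A[2][0] + B[0][0] = 9 + 4 = 13, A[2][1] + B[1][0] = 2 + -5 = -3, A[2][2] + B[2][0] = 4 + 1 = 5) = -3 (attained at k = 1)
  C[2][1] = min over k of (A[2][0] + B[0][1] = 9 + 6 = 15, A[2][1] + B[1][1] = 2 + 3 = 5, A[2][2] + B[2][1] = 4 + -1 = 3) = 3 (attained at k = 2)
  C[2][2] = min over k of (A[2][0] + B[0][2] = 9 + 9 = 18, A[2][1] + B[1][2] = 2 + 10 = 12, A[2][2] + B[2][2] = 4 + -2 = 2) = 2 (attained at k = 2)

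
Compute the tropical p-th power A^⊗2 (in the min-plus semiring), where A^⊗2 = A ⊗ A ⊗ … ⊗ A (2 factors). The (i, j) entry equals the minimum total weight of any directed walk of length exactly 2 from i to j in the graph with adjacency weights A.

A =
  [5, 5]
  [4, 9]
A^⊗2 =
  [9, 10]
  [9, 9]

Each entry (A^⊗2)_ij equals the minimum over all length-2 walks i = v_0 → v_1 → … → v_2 = j of Σ_t A[v_t][v_{t+1}]. For example, for (i, j) = (0, 1) we minimise over 2 possible intermediate vertex sequences; the minimum is 10, attained along the walk 0 → 0 → 1.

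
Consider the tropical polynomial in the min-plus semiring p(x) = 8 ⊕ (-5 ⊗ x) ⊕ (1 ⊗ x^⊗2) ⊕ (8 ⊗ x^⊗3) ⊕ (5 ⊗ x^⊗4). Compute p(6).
p(6) = 1

A tropical monomial a ⊗ x^⊗i evaluates to a + i · x. Evaluating each term at x = 6:
  Term 0 contributes 8 + 0 · 6 = 8
  Term 1 contributes -5 + 1 · 6 = 1
  Term 2 contributes 1 + 2 · 6 = 13
  Term 3 contributes 8 + 3 · 6 = 26
  Term 4 contributes 5 + 4 · 6 = 29
p(6) = ⊕ of these = min[8, 1, 13, 26, 29] = 1.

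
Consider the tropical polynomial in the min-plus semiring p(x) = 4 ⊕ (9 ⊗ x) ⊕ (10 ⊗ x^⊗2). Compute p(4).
p(4) = 4

A tropical monomial a ⊗ x^⊗i evaluates to a + i · x. Evaluating each term at x = 4:
  Term 0 contributes 4 + 0 · 4 = 4
  Term 1 contributes 9 + 1 · 4 = 13
  Term 2 contributes 10 + 2 · 4 = 18
p(4) = ⊕ of these = min[4, 13, 18] = 4.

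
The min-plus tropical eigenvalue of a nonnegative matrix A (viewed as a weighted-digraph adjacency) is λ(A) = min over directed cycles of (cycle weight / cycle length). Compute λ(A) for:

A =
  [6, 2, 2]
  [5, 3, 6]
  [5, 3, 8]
λ(A) = 3

Enumerate directed cycles and compute their means (weight / length). Sample:
  cycle 0 → 0: weight = 6, length = 1, mean = 6/1 ≈ 6.000
  cycle 1 → 1: weight = 3, length = 1, mean = 3/1 ≈ 3.000
  cycle 2 → 2: weight = 8, length = 1, mean = 8/1 ≈ 8.000
  cycle 0 → 1 → 0: weight = 7, length = 2, mean = 7/2 ≈ 3.500
  cycle 0 → 2 → 0: weight = 7, length = 2, mean = 7/2 ≈ 3.500
  cycle 1 → 0 → 1: weight = 7, length = 2, mean = 7/2 ≈ 3.500
Minimum mean = 3.000, attained e.g. along the cycle 1 → 1 with weight 3 and length 1. So λ(A) = 3/1 = 3.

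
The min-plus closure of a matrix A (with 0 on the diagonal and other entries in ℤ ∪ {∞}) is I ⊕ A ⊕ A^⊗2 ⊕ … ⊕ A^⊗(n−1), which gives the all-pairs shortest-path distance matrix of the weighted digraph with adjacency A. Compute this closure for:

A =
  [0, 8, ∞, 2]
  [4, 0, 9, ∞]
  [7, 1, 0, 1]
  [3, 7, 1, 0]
Closure =
  [0, 4, 3, 2]
  [4, 0, 7, 6]
  [4, 1, 0, 1]
  [3, 2, 1, 0]

This is the Floyd-Warshall all-pairs shortest-path computation. For each intermediate vertex k = 0, 1, …, 3, update dist[i][j] ← min(dist[i][j], dist[i][k] + dist[k][j]). The final matrix gives, for each (i, j), the minimum total weight of any directed path from i to j (possibly empty when i = j).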